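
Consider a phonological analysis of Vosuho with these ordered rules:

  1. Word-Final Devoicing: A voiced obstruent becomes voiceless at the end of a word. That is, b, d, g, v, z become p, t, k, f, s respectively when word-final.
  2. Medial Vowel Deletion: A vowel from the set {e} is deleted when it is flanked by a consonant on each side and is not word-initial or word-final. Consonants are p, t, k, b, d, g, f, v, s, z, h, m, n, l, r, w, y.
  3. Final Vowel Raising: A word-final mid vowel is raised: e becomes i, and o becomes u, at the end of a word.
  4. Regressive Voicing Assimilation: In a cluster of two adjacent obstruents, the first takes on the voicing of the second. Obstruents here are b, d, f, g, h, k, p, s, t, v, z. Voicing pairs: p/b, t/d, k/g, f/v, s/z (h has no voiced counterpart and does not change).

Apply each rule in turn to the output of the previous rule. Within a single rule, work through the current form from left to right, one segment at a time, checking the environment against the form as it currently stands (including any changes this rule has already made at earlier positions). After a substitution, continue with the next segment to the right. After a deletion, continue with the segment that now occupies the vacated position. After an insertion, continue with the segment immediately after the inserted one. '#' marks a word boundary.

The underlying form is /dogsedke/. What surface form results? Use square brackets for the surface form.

[dokztki]

1 Word-Final Devoicing: no change — [dogsedke]
2 Medial Vowel Deletion: [dogsedke] → [dogsdke]
3 Final Vowel Raising: [dogsdke] → [dogsdki]
4 Regressive Voicing Assimilation: [dogsdki] → [dokztki]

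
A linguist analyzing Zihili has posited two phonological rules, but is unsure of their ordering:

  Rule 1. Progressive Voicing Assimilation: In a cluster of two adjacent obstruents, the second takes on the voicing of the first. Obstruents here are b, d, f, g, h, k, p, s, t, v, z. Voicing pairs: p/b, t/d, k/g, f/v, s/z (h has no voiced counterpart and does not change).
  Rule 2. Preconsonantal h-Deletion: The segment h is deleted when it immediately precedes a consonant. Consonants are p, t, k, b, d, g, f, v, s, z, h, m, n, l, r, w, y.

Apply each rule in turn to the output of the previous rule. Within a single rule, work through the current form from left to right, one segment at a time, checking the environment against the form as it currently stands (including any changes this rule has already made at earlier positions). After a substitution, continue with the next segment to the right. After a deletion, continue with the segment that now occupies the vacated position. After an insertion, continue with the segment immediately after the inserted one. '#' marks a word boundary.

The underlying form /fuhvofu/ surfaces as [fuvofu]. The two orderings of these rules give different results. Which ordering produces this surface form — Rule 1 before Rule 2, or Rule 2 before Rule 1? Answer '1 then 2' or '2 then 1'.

Order 1 then 2:
  1 Progressive Voicing Assimilation: [fuhvofu] → [fuhfofu]
  2 Preconsonantal h-Deletion: [fuhfofu] → [fufofu]
  result: [fufofu]
Order 2 then 1:
  2 Preconsonantal h-Deletion: [fuhvofu] → [fuvofu]
  1 Progressive Voicing Assimilation: no change — [fuvofu]
  result: [fuvofu]

2 then 1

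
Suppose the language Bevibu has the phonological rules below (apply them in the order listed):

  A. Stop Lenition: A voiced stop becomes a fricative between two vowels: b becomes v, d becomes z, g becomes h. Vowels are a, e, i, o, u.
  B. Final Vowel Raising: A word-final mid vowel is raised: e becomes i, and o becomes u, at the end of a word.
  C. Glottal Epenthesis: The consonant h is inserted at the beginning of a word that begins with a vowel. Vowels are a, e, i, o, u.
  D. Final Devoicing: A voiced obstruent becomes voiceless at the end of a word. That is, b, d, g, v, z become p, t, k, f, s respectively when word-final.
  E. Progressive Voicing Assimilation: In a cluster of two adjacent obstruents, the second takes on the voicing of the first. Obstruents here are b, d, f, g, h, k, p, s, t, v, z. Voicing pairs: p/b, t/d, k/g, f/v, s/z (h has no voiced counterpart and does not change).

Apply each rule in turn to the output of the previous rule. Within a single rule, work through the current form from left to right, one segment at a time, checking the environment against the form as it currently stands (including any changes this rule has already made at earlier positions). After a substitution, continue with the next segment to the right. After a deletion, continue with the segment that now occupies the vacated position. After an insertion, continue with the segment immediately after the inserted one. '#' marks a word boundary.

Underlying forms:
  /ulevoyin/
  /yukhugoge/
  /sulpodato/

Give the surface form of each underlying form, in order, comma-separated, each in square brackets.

/ulevoyin/:
  A Stop Lenition: no change — [ulevoyin]
  B Final Vowel Raising: no change — [ulevoyin]
  C Glottal Epenthesis: [ulevoyin] → [hulevoyin]
  D Final Devoicing: no change — [hulevoyin]
  E Progressive Voicing Assimilation: no change — [hulevoyin]
/yukhugoge/:
  A Stop Lenition: [yukhugoge] → [yukhuhohe]
  B Final Vowel Raising: [yukhuhohe] → [yukhuhohi]
  C Glottal Epenthesis: no change — [yukhuhohi]
  D Final Devoicing: no change — [yukhuhohi]
  E Progressive Voicing Assimilation: no change — [yukhuhohi]
/sulpodato/:
  A Stop Lenition: [sulpodato] → [sulpozato]
  B Final Vowel Raising: [sulpozato] → [sulpozatu]
  C Glottal Epenthesis: no change — [sulpozatu]
  D Final Devoicing: no change — [sulpozatu]
  E Progressive Voicing Assimilation: no change — [sulpozatu]

[hulevoyin], [yukhuhohi], [sulpozatu]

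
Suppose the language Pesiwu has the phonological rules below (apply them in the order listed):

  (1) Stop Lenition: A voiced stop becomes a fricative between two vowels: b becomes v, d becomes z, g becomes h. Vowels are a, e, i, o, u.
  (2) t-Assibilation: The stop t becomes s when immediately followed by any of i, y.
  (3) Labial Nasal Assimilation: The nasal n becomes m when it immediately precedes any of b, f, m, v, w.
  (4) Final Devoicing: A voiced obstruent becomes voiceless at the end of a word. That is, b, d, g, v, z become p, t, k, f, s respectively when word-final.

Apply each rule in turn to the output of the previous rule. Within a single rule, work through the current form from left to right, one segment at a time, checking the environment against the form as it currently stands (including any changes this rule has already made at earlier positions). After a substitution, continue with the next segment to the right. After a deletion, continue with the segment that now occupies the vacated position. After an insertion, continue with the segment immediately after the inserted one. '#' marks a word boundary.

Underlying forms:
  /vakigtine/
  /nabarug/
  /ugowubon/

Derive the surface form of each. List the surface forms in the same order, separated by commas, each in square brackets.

/vakigtine/:
  (1) Stop Lenition: no change — [vakigtine]
  (2) t-Assibilation: [vakigtine] → [vakigsine]
  (3) Labial Nasal Assimilation: no change — [vakigsine]
  (4) Final Devoicing: no change — [vakigsine]
/nabarug/:
  (1) Stop Lenition: [nabarug] → [navarug]
  (2) t-Assibilation: no change — [navarug]
  (3) Labial Nasal Assimilation: no change — [navarug]
  (4) Final Devoicing: [navarug] → [navaruk]
/ugowubon/:
  (1) Stop Lenition: [ugowubon] → [uhowuvon]
  (2) t-Assibilation: no change — [uhowuvon]
  (3) Labial Nasal Assimilation: no change — [uhowuvon]
  (4) Final Devoicing: no change — [uhowuvon]

[vakigsine], [navaruk], [uhowuvon]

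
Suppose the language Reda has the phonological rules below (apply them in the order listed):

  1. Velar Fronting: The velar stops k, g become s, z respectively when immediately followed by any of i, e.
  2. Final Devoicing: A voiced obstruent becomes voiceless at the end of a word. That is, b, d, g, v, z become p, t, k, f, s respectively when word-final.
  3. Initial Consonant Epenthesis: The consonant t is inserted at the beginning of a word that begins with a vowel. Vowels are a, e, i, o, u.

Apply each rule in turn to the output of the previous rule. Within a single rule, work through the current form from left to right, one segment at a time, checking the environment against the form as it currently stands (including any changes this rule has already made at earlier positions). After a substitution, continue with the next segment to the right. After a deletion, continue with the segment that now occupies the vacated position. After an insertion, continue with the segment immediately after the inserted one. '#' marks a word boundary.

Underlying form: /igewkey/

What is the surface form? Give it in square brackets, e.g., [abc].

1 Velar Fronting: [igewkey] → [izewsey]
2 Final Devoicing: no change — [izewsey]
3 Initial Consonant Epenthesis: [izewsey] → [tizewsey]

[tizewsey]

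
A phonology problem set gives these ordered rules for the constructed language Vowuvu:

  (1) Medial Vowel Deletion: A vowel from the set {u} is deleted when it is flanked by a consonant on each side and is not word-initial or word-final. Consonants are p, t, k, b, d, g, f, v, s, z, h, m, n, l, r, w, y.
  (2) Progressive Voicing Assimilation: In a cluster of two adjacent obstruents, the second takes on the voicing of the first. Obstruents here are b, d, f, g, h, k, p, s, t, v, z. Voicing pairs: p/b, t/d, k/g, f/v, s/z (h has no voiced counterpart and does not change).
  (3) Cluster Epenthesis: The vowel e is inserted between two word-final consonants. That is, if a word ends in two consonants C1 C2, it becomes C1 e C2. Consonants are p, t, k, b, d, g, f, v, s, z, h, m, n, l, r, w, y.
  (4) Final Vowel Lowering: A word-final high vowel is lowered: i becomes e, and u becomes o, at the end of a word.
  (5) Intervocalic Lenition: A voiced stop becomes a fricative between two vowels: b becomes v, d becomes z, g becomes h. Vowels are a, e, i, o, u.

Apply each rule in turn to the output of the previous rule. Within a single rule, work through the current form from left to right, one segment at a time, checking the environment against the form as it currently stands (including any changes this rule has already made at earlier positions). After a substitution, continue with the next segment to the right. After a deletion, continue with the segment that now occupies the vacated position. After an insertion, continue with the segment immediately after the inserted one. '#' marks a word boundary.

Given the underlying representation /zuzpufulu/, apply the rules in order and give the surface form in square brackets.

(1) Medial Vowel Deletion: [zuzpufulu] → [zzpflu]
(2) Progressive Voicing Assimilation: [zzpflu] → [zzbvlu]
(3) Cluster Epenthesis: no change — [zzbvlu]
(4) Final Vowel Lowering: [zzbvlu] → [zzbvlo]
(5) Intervocalic Lenition: no change — [zzbvlo]

[zzbvlo]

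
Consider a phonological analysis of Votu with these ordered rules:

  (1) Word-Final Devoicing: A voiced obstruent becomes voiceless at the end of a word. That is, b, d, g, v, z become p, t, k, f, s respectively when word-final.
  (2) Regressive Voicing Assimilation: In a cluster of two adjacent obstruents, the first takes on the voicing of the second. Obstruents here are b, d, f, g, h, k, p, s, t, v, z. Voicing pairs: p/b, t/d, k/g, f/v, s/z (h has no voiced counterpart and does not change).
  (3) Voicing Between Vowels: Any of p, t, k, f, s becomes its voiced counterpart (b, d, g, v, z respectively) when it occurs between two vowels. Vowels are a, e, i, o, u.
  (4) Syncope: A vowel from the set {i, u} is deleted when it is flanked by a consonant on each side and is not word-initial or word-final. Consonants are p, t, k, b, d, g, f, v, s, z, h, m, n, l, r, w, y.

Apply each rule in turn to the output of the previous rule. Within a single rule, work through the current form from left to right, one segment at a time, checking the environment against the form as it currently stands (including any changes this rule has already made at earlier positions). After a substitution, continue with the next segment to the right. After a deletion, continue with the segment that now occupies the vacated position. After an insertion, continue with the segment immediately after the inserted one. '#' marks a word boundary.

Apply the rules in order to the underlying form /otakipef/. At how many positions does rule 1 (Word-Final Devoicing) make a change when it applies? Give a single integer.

(1) Word-Final Devoicing: no change — [otakipef]
(2) Regressive Voicing Assimilation: no change — [otakipef]
(3) Voicing Between Vowels: [otakipef] → [odagibef]
(4) Syncope: [odagibef] → [odagbef]
Rule 1 changed 0 position(s).

0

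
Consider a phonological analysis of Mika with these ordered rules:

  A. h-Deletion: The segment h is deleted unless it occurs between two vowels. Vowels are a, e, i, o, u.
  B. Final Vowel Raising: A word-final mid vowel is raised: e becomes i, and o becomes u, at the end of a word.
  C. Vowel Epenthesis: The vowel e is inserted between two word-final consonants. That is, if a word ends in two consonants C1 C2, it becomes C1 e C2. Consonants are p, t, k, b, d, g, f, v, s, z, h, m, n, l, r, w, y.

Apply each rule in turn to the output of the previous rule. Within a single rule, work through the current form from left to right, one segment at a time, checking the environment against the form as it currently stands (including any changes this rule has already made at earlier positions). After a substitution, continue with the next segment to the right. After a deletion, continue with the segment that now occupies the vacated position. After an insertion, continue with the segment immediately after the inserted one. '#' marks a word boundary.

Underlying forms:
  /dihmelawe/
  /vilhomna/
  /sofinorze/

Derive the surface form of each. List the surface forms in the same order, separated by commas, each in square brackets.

/dihmelawe/:
  A h-Deletion: [dihmelawe] → [dimelawe]
  B Final Vowel Raising: [dimelawe] → [dimelawi]
  C Vowel Epenthesis: no change — [dimelawi]
/vilhomna/:
  A h-Deletion: [vilhomna] → [vilomna]
  B Final Vowel Raising: no change — [vilomna]
  C Vowel Epenthesis: no change — [vilomna]
/sofinorze/:
  A h-Deletion: no change — [sofinorze]
  B Final Vowel Raising: [sofinorze] → [sofinorzi]
  C Vowel Epenthesis: no change — [sofinorzi]

[dimelawi], [vilomna], [sofinorzi]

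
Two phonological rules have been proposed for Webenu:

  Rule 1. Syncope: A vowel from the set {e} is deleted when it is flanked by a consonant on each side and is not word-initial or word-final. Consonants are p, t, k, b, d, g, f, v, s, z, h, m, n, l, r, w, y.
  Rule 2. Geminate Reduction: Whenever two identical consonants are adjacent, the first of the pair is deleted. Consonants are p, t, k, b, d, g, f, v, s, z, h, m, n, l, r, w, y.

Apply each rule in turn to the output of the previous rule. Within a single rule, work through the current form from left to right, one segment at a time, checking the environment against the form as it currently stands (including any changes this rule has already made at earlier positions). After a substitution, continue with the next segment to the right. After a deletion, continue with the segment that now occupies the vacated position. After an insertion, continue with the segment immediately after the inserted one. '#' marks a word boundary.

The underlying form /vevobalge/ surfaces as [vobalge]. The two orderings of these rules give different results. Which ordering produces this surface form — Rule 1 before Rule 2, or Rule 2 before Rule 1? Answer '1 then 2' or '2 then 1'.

1 then 2

Order 1 then 2:
  1 Syncope: [vevobalge] → [vvobalge]
  2 Geminate Reduction: [vvobalge] → [vobalge]
  result: [vobalge]
Order 2 then 1:
  2 Geminate Reduction: no change — [vevobalge]
  1 Syncope: [vevobalge] → [vvobalge]
  result: [vvobalge]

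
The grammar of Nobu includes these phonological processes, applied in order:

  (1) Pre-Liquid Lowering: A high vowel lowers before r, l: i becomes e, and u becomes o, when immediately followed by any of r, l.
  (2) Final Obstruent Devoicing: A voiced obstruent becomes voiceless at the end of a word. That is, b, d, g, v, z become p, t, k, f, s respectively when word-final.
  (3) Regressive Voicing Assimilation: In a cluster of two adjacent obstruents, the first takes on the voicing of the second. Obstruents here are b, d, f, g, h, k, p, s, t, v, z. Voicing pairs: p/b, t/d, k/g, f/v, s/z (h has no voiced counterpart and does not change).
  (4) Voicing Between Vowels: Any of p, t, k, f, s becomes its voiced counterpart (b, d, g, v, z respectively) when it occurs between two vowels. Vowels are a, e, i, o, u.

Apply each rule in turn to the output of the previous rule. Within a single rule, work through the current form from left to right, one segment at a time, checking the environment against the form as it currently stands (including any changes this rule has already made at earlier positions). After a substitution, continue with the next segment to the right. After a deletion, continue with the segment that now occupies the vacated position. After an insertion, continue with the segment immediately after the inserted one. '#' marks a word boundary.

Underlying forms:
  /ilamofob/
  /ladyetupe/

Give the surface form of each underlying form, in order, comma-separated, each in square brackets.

/ilamofob/:
  (1) Pre-Liquid Lowering: [ilamofob] → [elamofob]
  (2) Final Obstruent Devoicing: [elamofob] → [elamofop]
  (3) Regressive Voicing Assimilation: no change — [elamofop]
  (4) Voicing Between Vowels: [elamofop] → [elamovop]
/ladyetupe/:
  (1) Pre-Liquid Lowering: no change — [ladyetupe]
  (2) Final Obstruent Devoicing: no change — [ladyetupe]
  (3) Regressive Voicing Assimilation: no change — [ladyetupe]
  (4) Voicing Between Vowels: [ladyetupe] → [ladyedube]

[elamovop], [ladyedube]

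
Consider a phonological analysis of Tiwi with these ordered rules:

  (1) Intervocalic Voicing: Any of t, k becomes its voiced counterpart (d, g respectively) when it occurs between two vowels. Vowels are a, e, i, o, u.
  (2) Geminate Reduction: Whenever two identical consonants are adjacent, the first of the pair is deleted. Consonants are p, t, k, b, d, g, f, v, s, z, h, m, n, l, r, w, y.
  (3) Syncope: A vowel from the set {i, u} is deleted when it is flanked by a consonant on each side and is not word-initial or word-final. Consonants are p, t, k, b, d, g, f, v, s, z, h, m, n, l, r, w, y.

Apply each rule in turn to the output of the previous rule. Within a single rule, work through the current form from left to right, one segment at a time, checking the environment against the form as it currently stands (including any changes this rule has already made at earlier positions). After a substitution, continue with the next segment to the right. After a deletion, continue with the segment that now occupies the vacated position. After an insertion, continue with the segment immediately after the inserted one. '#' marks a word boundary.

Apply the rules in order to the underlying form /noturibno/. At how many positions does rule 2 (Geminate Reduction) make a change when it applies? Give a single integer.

0

(1) Intervocalic Voicing: [noturibno] → [noduribno]
(2) Geminate Reduction: no change — [noduribno]
(3) Syncope: [noduribno] → [nodrbno]
Rule 2 changed 0 position(s).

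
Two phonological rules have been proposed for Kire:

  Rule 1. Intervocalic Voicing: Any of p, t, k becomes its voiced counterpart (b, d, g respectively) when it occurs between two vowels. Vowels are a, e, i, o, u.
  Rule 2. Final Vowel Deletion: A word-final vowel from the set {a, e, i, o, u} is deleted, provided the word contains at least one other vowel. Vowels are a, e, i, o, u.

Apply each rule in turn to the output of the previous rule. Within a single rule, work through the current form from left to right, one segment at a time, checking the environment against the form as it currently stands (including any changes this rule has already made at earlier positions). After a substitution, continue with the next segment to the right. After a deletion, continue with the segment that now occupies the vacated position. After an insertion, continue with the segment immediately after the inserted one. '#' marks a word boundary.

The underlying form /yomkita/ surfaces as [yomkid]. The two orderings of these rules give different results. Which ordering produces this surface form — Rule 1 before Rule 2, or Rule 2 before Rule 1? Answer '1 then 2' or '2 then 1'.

1 then 2

Order 1 then 2:
  1 Intervocalic Voicing: [yomkita] → [yomkida]
  2 Final Vowel Deletion: [yomkida] → [yomkid]
  result: [yomkid]
Order 2 then 1:
  2 Final Vowel Deletion: [yomkita] → [yomkit]
  1 Intervocalic Voicing: no change — [yomkit]
  result: [yomkit]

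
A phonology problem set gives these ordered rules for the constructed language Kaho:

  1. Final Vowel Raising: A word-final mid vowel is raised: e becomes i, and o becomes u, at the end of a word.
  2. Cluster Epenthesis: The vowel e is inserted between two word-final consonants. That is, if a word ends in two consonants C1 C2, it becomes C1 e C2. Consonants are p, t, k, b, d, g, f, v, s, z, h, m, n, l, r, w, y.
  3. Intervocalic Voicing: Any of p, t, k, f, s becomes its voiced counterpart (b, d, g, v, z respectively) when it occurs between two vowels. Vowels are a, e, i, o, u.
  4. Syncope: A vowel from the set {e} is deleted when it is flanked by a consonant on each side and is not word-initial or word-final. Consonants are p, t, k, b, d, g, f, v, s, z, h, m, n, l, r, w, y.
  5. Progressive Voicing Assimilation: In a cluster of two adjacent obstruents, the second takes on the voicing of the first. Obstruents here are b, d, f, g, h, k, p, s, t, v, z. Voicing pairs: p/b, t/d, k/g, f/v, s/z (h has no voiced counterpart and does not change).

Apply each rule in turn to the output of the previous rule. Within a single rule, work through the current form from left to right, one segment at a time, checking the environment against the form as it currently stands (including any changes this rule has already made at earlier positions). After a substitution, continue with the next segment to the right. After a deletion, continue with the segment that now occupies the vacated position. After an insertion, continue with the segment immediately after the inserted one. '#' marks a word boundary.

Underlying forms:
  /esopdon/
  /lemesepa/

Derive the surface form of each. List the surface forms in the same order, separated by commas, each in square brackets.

[ezopton], [lmzba]

/esopdon/:
  1 Final Vowel Raising: no change — [esopdon]
  2 Cluster Epenthesis: no change — [esopdon]
  3 Intervocalic Voicing: [esopdon] → [ezopdon]
  4 Syncope: no change — [ezopdon]
  5 Progressive Voicing Assimilation: [ezopdon] → [ezopton]
/lemesepa/:
  1 Final Vowel Raising: no change — [lemesepa]
  2 Cluster Epenthesis: no change — [lemesepa]
  3 Intervocalic Voicing: [lemesepa] → [lemezeba]
  4 Syncope: [lemezeba] → [lmzba]
  5 Progressive Voicing Assimilation: no change — [lmzba]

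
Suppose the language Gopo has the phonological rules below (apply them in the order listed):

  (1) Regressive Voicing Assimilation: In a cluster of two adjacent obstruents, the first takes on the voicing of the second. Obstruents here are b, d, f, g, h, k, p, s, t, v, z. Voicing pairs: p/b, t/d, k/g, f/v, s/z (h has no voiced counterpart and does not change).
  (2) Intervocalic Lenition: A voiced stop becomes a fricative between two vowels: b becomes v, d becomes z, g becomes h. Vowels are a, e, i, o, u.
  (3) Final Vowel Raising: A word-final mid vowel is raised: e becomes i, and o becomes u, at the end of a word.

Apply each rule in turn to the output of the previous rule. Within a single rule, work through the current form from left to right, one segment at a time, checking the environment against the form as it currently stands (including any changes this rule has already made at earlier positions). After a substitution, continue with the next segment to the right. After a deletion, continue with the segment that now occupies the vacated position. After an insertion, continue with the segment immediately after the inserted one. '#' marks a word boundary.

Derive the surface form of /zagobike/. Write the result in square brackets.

(1) Regressive Voicing Assimilation: no change — [zagobike]
(2) Intervocalic Lenition: [zagobike] → [zahovike]
(3) Final Vowel Raising: [zahovike] → [zahoviki]

[zahoviki]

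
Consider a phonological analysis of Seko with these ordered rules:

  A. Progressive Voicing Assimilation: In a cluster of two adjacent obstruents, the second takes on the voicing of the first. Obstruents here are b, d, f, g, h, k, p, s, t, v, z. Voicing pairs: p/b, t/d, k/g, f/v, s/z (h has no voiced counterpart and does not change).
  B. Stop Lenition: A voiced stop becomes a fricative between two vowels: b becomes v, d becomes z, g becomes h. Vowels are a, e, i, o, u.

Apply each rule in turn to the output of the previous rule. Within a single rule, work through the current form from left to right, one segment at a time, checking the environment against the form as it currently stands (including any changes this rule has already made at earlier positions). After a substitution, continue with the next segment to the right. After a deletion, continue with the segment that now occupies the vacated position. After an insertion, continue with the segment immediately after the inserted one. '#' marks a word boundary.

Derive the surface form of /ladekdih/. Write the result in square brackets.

[lazektih]

A Progressive Voicing Assimilation: [ladekdih] → [ladektih]
B Stop Lenition: [ladektih] → [lazektih]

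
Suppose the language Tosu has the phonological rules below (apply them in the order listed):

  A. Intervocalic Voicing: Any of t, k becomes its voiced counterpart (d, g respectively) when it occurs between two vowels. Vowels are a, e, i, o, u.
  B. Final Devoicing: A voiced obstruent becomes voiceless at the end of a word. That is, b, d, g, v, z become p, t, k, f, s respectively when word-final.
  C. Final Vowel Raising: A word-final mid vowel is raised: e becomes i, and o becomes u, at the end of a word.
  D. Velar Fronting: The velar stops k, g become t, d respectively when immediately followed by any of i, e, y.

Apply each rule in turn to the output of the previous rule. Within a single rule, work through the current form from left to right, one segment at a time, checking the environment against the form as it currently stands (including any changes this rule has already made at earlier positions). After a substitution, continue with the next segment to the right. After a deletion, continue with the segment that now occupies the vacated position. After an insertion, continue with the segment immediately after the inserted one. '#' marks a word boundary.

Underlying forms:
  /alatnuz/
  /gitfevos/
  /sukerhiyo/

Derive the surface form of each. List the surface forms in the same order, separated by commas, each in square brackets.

[alatnus], [ditfevos], [suderhiyu]

/alatnuz/:
  A Intervocalic Voicing: no change — [alatnuz]
  B Final Devoicing: [alatnuz] → [alatnus]
  C Final Vowel Raising: no change — [alatnus]
  D Velar Fronting: no change — [alatnus]
/gitfevos/:
  A Intervocalic Voicing: no change — [gitfevos]
  B Final Devoicing: no change — [gitfevos]
  C Final Vowel Raising: no change — [gitfevos]
  D Velar Fronting: [gitfevos] → [ditfevos]
/sukerhiyo/:
  A Intervocalic Voicing: [sukerhiyo] → [sugerhiyo]
  B Final Devoicing: no change — [sugerhiyo]
  C Final Vowel Raising: [sugerhiyo] → [sugerhiyu]
  D Velar Fronting: [sugerhiyu] → [suderhiyu]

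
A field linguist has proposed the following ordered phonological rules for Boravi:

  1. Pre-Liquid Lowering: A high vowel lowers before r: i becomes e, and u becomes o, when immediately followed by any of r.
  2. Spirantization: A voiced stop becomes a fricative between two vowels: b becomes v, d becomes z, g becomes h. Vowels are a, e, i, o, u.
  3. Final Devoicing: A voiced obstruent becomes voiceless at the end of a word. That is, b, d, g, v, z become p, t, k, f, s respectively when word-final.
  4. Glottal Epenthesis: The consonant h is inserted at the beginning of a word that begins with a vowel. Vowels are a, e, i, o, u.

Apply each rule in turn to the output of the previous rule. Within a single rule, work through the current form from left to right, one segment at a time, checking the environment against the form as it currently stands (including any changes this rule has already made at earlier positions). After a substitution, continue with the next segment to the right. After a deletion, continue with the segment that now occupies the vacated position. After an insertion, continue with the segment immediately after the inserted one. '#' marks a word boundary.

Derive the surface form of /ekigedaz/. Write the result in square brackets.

1 Pre-Liquid Lowering: no change — [ekigedaz]
2 Spirantization: [ekigedaz] → [ekihezaz]
3 Final Devoicing: [ekihezaz] → [ekihezas]
4 Glottal Epenthesis: [ekihezas] → [hekihezas]

[hekihezas]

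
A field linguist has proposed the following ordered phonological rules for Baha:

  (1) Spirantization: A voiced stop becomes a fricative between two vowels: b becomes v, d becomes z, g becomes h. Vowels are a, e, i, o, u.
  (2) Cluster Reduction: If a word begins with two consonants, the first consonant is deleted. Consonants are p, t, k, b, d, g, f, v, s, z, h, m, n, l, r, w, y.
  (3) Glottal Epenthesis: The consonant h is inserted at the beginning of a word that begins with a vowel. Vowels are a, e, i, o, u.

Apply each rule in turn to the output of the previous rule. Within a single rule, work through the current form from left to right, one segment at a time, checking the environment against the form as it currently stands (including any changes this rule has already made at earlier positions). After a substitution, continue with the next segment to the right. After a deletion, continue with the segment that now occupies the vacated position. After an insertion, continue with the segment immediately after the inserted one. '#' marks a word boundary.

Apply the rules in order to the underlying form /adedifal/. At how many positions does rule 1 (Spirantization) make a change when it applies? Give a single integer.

(1) Spirantization: [adedifal] → [azezifal]
(2) Cluster Reduction: no change — [azezifal]
(3) Glottal Epenthesis: [azezifal] → [hazezifal]
Rule 1 changed 2 position(s).

2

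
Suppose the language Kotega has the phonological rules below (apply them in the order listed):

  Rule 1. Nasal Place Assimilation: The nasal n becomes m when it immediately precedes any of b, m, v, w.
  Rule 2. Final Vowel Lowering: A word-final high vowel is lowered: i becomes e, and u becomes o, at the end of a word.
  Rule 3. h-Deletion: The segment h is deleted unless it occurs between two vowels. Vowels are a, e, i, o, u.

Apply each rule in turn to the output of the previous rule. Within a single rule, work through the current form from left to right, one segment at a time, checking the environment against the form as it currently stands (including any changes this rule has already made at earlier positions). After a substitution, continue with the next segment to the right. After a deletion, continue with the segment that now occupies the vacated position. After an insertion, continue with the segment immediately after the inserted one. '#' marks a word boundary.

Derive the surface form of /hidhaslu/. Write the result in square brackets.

[idaslo]

Rule 1 Nasal Place Assimilation: no change — [hidhaslu]
Rule 2 Final Vowel Lowering: [hidhaslu] → [hidhaslo]
Rule 3 h-Deletion: [hidhaslo] → [idaslo]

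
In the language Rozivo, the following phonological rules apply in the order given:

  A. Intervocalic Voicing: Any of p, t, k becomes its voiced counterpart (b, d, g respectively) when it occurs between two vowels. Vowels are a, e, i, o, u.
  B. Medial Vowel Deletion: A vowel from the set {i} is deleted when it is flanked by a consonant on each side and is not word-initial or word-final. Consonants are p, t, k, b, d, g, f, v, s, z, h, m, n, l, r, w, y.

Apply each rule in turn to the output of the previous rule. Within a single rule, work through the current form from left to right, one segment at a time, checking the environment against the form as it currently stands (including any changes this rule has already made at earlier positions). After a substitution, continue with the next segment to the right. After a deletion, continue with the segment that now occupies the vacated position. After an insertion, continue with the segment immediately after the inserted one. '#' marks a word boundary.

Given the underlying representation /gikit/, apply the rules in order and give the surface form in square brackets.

A Intervocalic Voicing: [gikit] → [gigit]
B Medial Vowel Deletion: [gigit] → [ggt]

[ggt]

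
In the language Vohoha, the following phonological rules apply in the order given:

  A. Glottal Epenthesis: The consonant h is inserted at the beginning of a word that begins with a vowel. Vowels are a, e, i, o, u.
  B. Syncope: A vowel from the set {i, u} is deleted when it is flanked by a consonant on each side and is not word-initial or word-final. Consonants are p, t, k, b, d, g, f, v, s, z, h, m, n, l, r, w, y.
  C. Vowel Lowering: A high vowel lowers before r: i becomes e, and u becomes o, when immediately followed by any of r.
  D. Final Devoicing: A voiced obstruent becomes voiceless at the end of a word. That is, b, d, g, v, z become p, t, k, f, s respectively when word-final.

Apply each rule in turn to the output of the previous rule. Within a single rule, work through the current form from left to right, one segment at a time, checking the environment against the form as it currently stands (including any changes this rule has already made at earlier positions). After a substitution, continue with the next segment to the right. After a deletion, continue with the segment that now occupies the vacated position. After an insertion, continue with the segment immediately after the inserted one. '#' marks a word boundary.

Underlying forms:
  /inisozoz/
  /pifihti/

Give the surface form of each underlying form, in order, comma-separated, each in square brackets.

[hnsozos], [pfhti]

/inisozoz/:
  A Glottal Epenthesis: [inisozoz] → [hinisozoz]
  B Syncope: [hinisozoz] → [hnsozoz]
  C Vowel Lowering: no change — [hnsozoz]
  D Final Devoicing: [hnsozoz] → [hnsozos]
/pifihti/:
  A Glottal Epenthesis: no change — [pifihti]
  B Syncope: [pifihti] → [pfhti]
  C Vowel Lowering: no change — [pfhti]
  D Final Devoicing: no change — [pfhti]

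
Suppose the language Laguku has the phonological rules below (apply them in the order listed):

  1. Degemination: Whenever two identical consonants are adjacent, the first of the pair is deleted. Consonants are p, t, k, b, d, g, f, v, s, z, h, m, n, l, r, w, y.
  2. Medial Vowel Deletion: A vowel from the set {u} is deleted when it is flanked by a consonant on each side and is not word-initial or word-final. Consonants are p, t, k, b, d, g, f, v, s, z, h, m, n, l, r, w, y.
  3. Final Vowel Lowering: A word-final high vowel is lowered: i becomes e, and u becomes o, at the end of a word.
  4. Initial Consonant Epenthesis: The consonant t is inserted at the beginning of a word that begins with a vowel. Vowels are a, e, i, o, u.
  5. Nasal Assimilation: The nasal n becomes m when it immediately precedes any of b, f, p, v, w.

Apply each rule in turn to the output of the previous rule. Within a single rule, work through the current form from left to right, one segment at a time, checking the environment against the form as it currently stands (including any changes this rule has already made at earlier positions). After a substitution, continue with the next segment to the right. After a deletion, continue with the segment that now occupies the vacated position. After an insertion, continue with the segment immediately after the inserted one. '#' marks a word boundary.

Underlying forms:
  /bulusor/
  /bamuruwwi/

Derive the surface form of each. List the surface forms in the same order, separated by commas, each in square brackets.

[blsor], [bamrwe]

/bulusor/:
  1 Degemination: no change — [bulusor]
  2 Medial Vowel Deletion: [bulusor] → [blsor]
  3 Final Vowel Lowering: no change — [blsor]
  4 Initial Consonant Epenthesis: no change — [blsor]
  5 Nasal Assimilation: no change — [blsor]
/bamuruwwi/:
  1 Degemination: [bamuruwwi] → [bamuruwi]
  2 Medial Vowel Deletion: [bamuruwi] → [bamrwi]
  3 Final Vowel Lowering: [bamrwi] → [bamrwe]
  4 Initial Consonant Epenthesis: no change — [bamrwe]
  5 Nasal Assimilation: no change — [bamrwe]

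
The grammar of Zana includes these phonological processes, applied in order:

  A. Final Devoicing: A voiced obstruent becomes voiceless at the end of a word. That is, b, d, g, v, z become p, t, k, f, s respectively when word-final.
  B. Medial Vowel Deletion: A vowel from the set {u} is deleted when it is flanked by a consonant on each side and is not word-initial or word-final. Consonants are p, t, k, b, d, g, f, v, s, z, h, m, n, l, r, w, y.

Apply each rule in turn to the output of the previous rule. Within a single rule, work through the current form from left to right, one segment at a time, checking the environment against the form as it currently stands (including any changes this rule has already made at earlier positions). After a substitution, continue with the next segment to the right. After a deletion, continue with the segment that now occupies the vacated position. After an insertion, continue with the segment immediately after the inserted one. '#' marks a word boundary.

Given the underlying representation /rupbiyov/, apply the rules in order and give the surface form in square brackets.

[rpbiyof]

A Final Devoicing: [rupbiyov] → [rupbiyof]
B Medial Vowel Deletion: [rupbiyof] → [rpbiyof]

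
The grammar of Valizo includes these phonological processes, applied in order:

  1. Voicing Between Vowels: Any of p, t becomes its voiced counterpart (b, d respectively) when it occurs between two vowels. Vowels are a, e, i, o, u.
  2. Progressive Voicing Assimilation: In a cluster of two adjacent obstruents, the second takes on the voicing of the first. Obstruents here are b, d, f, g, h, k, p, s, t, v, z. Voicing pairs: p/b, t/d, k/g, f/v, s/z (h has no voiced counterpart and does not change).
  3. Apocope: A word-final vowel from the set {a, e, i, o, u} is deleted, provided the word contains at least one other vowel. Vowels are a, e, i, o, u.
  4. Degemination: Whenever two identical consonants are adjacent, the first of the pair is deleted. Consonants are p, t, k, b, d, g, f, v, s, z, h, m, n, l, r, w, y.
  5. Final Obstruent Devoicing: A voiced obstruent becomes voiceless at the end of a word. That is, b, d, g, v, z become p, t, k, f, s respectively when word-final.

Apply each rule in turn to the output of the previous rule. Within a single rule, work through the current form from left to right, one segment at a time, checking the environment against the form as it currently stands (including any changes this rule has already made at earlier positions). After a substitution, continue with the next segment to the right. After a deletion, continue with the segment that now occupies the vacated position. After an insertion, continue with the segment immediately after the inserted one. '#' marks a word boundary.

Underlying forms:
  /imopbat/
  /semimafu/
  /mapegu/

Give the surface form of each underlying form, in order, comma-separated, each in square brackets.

[imopat], [semimaf], [mabek]

/imopbat/:
  1 Voicing Between Vowels: no change — [imopbat]
  2 Progressive Voicing Assimilation: [imopbat] → [imoppat]
  3 Apocope: no change — [imoppat]
  4 Degemination: [imoppat] → [imopat]
  5 Final Obstruent Devoicing: no change — [imopat]
/semimafu/:
  1 Voicing Between Vowels: no change — [semimafu]
  2 Progressive Voicing Assimilation: no change — [semimafu]
  3 Apocope: [semimafu] → [semimaf]
  4 Degemination: no change — [semimaf]
  5 Final Obstruent Devoicing: no change — [semimaf]
/mapegu/:
  1 Voicing Between Vowels: [mapegu] → [mabegu]
  2 Progressive Voicing Assimilation: no change — [mabegu]
  3 Apocope: [mabegu] → [mabeg]
  4 Degemination: no change — [mabeg]
  5 Final Obstruent Devoicing: [mabeg] → [mabek]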